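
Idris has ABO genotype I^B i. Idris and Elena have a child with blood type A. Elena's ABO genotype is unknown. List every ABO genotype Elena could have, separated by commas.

I^A I^A, I^A I^B, I^A i

For each candidate genotype of Elena, check whether crossing it with I^B i can produce every observed child phenotype.
  I^A I^A → possible child types {A, AB} ✓
  I^A I^B → possible child types {A, B, AB} ✓
  I^A i → possible child types {O, A, B, AB} ✓
  I^B I^B → possible child types {B} ✗
  I^B i → possible child types {O, B} ✗
  i i → possible child types {O, B} ✗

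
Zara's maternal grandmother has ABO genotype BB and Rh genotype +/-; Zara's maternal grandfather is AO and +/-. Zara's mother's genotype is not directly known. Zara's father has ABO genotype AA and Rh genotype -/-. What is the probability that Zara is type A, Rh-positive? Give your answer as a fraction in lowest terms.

Zara's mother's ABO genotype from BB × AO: 1/2 AB, 1/2 BO.
Crossing each possibility with the father AA and summing P(type A): 1/2·1/2 + 1/2·1/2 = 1/2.
Similarly for Rh via the mother's Rh distribution: P(Rh+) = 1/2.
Independent loci: 1/2 × 1/2 = 1/4.

1/4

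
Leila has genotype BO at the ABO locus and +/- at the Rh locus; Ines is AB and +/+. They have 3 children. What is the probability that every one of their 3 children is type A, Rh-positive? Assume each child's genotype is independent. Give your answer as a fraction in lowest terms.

ABO cross BO × AB → 1/4 A, 1/2 B, 1/4 AB.
Rh cross +/- × +/+ → 1 Rh+; so P(type A, Rh-positive) = 1/4 × 1 = 1/4 per child.
All 3 independent: (1/4)^3 = 1/64.

1/64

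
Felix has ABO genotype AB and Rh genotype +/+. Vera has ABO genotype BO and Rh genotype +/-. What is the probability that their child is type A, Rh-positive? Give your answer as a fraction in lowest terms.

1/4

ABO cross AB × BO → offspring phenotypes: 1/4 A, 1/2 B, 1/4 AB.
Rh cross +/+ × +/- → 1 Rh+.
Independent loci: P(type A, Rh-positive) = 1/4 × 1 = 1/4.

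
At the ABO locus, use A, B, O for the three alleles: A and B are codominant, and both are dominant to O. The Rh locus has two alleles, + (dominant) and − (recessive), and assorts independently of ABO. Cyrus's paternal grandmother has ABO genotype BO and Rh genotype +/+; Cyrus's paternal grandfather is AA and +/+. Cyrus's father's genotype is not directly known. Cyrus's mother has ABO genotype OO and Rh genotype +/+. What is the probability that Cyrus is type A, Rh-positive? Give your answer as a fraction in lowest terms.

1/2

Cyrus's father's ABO genotype from BO × AA: 1/2 AB, 1/2 AO.
Crossing each possibility with the mother OO and summing P(type A): 1/2·1/2 + 1/2·1/2 = 1/2.
Similarly for Rh via the father's Rh distribution: P(Rh+) = 1.
Independent loci: 1/2 × 1 = 1/2.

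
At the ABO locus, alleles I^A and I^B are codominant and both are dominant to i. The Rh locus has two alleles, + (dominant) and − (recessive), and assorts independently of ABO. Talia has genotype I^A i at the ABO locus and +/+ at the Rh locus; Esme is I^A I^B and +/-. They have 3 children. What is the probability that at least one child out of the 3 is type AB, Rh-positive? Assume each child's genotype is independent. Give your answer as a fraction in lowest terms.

ABO cross I^A i × I^A I^B → 1/2 A, 1/4 B, 1/4 AB.
Rh cross +/+ × +/- → 1 Rh+; so P(type AB, Rh-positive) = 1/4 × 1 = 1/4 per child.
P(none) = (3/4)^3 = 27/64; P(at least one) = 1 − 27/64 = 37/64.

37/64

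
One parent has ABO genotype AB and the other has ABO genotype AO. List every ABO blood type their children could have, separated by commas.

Gametes from AB × AO give offspring ABO genotypes AA, AB, AO, BO, i.e. phenotypes A, B, AB.

A, B, AB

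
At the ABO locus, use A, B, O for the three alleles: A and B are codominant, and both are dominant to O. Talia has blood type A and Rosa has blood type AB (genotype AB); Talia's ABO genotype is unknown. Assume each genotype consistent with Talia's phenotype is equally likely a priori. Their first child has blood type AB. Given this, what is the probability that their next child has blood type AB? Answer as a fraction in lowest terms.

5/12

Possible genotypes: Talia ∈ {AA, AO}; Rosa ∈ {AB}.
Weight each parental genotype pair by prior × P(type-AB child):
  AA × AB: posterior weight 2/3; P(next child type AB) = 1/2.
  AO × AB: posterior weight 1/3; P(next child type AB) = 1/4.
Weighted sum = 5/12.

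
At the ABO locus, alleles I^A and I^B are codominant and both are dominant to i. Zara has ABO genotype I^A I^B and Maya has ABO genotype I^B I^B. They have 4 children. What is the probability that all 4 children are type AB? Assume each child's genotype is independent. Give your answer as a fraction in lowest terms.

ABO cross I^A I^B × I^B I^B → 1/2 B, 1/2 AB.
So P(type AB) = 1/2 per child.
All 4 independent: (1/2)^4 = 1/16.

1/16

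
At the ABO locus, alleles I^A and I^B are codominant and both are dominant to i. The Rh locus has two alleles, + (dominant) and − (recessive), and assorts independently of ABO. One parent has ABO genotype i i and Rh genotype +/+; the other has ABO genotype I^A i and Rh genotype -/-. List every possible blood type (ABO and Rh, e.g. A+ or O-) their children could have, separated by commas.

O+, A+

Gametes from i i × I^A i give offspring ABO genotypes I^A i, i i, i.e. phenotypes O, A.
Rh cross +/+ × -/- → phenotypes Rh+.
Combining independently: O+, A+.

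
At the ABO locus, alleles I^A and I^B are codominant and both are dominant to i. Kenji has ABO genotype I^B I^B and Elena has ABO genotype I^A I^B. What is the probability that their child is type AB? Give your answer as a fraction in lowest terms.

1/2

ABO cross I^B I^B × I^A I^B → offspring phenotypes: 1/2 B, 1/2 AB.
So P(type AB) = 1/2.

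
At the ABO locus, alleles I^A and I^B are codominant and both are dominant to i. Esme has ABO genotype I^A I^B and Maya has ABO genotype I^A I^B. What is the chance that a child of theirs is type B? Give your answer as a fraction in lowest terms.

1/4

ABO cross I^A I^B × I^A I^B → offspring phenotypes: 1/4 A, 1/4 B, 1/2 AB.
So P(type B) = 1/4.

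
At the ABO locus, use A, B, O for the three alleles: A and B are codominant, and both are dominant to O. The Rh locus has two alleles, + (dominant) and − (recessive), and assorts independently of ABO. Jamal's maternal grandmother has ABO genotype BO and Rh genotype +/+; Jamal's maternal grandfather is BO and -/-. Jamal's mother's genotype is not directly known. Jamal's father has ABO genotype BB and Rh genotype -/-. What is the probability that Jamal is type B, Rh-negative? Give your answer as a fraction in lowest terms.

Jamal's mother's ABO genotype from BO × BO: 1/4 BB, 1/2 BO, 1/4 OO.
Crossing each possibility with the father BB and summing P(type B): 1/4·1 + 1/2·1 + 1/4·1 = 1.
Similarly for Rh via the mother's Rh distribution: P(Rh-) = 1/2.
Independent loci: 1 × 1/2 = 1/2.

1/2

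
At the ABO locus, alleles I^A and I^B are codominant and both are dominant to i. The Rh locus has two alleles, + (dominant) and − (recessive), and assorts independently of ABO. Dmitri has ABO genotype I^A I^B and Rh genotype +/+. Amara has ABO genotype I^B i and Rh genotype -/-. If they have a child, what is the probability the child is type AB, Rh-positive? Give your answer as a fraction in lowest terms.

ABO cross I^A I^B × I^B i → offspring phenotypes: 1/4 A, 1/2 B, 1/4 AB.
Rh cross +/+ × -/- → 1 Rh+.
Independent loci: P(type AB, Rh-positive) = 1/4 × 1 = 1/4.

1/4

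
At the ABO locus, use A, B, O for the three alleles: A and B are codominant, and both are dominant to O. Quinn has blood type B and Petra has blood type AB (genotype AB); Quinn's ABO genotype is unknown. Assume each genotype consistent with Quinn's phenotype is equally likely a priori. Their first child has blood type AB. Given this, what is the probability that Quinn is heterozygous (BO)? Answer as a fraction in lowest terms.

1/3

Possible genotypes: Quinn ∈ {BB, BO}; Petra ∈ {AB}.
Weight each parental genotype pair by prior × P(type-AB child):
  BB × AB: posterior weight 2/3.
  BO × AB: posterior weight 1/3.
Sum the posterior weight over pairs where Quinn is BO: 1/3.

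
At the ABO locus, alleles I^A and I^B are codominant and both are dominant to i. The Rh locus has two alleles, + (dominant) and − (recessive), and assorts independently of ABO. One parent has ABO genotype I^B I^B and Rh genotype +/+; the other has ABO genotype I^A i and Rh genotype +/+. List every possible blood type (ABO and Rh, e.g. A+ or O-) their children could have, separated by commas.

B+, AB+

Gametes from I^B I^B × I^A i give offspring ABO genotypes I^A I^B, I^B i, i.e. phenotypes B, AB.
Rh cross +/+ × +/+ → phenotypes Rh+.
Combining independently: B+, AB+.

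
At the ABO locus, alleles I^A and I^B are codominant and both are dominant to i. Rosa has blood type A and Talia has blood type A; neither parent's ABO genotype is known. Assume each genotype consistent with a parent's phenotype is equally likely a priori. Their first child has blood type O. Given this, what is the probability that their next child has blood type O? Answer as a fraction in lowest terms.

Possible genotypes: Rosa ∈ {I^A I^A, I^A i}; Talia ∈ {I^A I^A, I^A i}.
Weight each parental genotype pair by prior × P(type-O child):
  I^A i × I^A i: posterior weight 1; P(next child type O) = 1/4.
Weighted sum = 1/4.

1/4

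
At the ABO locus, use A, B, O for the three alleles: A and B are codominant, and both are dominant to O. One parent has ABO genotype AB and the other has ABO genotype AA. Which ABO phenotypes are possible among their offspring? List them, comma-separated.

Gametes from AB × AA give offspring ABO genotypes AA, AB, i.e. phenotypes A, AB.

A, AB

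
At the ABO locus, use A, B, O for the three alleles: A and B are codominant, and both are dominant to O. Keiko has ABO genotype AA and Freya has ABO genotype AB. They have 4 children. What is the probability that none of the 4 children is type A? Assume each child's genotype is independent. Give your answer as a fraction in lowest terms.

1/16

ABO cross AA × AB → 1/2 A, 1/2 AB.
So P(type A) = 1/2 per child.
P(not type A) = 1/2 for one child; (1/2)^4 = 1/16.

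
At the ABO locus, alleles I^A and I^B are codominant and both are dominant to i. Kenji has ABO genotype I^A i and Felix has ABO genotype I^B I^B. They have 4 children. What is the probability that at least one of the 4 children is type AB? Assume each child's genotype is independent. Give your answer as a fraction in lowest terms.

ABO cross I^A i × I^B I^B → 1/2 B, 1/2 AB.
So P(type AB) = 1/2 per child.
P(none) = (1/2)^4 = 1/16; P(at least one) = 1 − 1/16 = 15/16.

15/16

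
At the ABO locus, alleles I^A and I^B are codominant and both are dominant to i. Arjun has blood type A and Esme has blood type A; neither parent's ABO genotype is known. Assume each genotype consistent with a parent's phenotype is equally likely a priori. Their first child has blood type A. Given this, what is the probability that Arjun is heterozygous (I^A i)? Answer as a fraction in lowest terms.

7/15

Possible genotypes: Arjun ∈ {I^A I^A, I^A i}; Esme ∈ {I^A I^A, I^A i}.
Weight each parental genotype pair by prior × P(type-A child):
  I^A I^A × I^A I^A: posterior weight 4/15.
  I^A I^A × I^A i: posterior weight 4/15.
  I^A i × I^A I^A: posterior weight 4/15.
  I^A i × I^A i: posterior weight 1/5.
Sum the posterior weight over pairs where Arjun is I^A i: 7/15.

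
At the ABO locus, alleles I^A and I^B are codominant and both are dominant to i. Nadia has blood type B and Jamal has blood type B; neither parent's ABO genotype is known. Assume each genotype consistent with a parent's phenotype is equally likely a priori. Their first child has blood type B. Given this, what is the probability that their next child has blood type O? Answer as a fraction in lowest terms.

1/20

Possible genotypes: Nadia ∈ {I^B I^B, I^B i}; Jamal ∈ {I^B I^B, I^B i}.
Weight each parental genotype pair by prior × P(type-B child):
  I^B I^B × I^B I^B: posterior weight 4/15; P(next child type O) = 0.
  I^B I^B × I^B i: posterior weight 4/15; P(next child type O) = 0.
  I^B i × I^B I^B: posterior weight 4/15; P(next child type O) = 0.
  I^B i × I^B i: posterior weight 1/5; P(next child type O) = 1/4.
Weighted sum = 1/20.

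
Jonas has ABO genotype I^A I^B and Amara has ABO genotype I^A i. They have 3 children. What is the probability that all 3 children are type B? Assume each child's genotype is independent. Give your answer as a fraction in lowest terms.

1/64

ABO cross I^A I^B × I^A i → 1/2 A, 1/4 B, 1/4 AB.
So P(type B) = 1/4 per child.
All 3 independent: (1/4)^3 = 1/64.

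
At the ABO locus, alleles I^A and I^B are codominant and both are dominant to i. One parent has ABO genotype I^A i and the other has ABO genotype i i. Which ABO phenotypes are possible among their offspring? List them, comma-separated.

O, A

Gametes from I^A i × i i give offspring ABO genotypes I^A i, i i, i.e. phenotypes O, A.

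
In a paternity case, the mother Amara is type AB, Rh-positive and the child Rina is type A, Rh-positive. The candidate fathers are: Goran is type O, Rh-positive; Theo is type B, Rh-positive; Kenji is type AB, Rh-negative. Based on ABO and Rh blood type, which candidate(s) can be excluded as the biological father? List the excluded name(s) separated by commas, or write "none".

A candidate is excluded only if no genotype consistent with his phenotype could produce a type A, Rh-positive child with a type AB, Rh-positive mother.
Every candidate has at least one consistent genotype combination, so none can be excluded.

none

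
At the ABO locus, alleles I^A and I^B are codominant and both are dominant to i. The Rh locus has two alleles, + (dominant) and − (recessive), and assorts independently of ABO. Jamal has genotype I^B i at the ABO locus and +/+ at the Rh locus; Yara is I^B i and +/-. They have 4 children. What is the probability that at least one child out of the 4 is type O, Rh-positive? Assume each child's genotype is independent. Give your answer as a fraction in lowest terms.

ABO cross I^B i × I^B i → 1/4 O, 3/4 B.
Rh cross +/+ × +/- → 1 Rh+; so P(type O, Rh-positive) = 1/4 × 1 = 1/4 per child.
P(none) = (3/4)^4 = 81/256; P(at least one) = 1 − 81/256 = 175/256.

175/256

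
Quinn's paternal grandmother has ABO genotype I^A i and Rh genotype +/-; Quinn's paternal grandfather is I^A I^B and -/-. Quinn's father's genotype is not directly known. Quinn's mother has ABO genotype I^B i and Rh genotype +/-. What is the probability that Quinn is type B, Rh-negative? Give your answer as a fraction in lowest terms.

Quinn's father's ABO genotype from I^A i × I^A I^B: 1/4 I^A I^A, 1/4 I^A I^B, 1/4 I^A i, 1/4 I^B i.
Crossing each possibility with the mother I^B i and summing P(type B): 1/4·0 + 1/4·1/2 + 1/4·1/4 + 1/4·3/4 = 3/8.
Similarly for Rh via the father's Rh distribution: P(Rh-) = 3/8.
Independent loci: 3/8 × 3/8 = 9/64.

9/64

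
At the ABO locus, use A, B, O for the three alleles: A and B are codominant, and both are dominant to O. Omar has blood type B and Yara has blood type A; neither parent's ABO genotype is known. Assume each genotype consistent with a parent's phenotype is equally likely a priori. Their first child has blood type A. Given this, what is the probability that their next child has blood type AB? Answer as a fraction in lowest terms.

Possible genotypes: Omar ∈ {BB, BO}; Yara ∈ {AA, AO}.
Weight each parental genotype pair by prior × P(type-A child):
  BO × AA: posterior weight 2/3; P(next child type AB) = 1/2.
  BO × AO: posterior weight 1/3; P(next child type AB) = 1/4.
Weighted sum = 5/12.

5/12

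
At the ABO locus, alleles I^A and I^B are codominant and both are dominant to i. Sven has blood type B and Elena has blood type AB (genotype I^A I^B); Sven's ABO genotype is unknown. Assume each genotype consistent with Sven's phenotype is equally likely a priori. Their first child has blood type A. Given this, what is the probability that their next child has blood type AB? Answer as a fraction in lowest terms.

1/4

Possible genotypes: Sven ∈ {I^B I^B, I^B i}; Elena ∈ {I^A I^B}.
Weight each parental genotype pair by prior × P(type-A child):
  I^B i × I^A I^B: posterior weight 1; P(next child type AB) = 1/4.
Weighted sum = 1/4.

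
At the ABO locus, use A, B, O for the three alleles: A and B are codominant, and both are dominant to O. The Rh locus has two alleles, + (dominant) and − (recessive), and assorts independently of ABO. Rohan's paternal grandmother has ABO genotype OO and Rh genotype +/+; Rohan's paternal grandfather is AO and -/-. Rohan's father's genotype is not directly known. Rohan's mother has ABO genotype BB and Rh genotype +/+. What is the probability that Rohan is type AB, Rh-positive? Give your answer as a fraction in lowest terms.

1/4

Rohan's father's ABO genotype from OO × AO: 1/2 AO, 1/2 OO.
Crossing each possibility with the mother BB and summing P(type AB): 1/2·1/2 + 1/2·0 = 1/4.
Similarly for Rh via the father's Rh distribution: P(Rh+) = 1.
Independent loci: 1/4 × 1 = 1/4.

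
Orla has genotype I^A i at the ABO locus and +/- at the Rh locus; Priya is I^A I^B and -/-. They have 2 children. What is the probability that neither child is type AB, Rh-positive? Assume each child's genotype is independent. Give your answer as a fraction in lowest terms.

49/64

ABO cross I^A i × I^A I^B → 1/2 A, 1/4 B, 1/4 AB.
Rh cross +/- × -/- → 1/2 Rh+, 1/2 Rh-; so P(type AB, Rh-positive) = 1/4 × 1/2 = 1/8 per child.
P(not type AB, Rh-positive) = 7/8 for one child; (7/8)^2 = 49/64.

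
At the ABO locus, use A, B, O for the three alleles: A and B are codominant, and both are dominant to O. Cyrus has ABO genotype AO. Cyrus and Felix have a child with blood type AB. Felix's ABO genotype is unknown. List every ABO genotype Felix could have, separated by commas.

AB, BB, BO

For each candidate genotype of Felix, check whether crossing it with AO can produce every observed child phenotype.
  AA → possible child types {A} ✗
  AB → possible child types {A, B, AB} ✓
  AO → possible child types {O, A} ✗
  BB → possible child types {B, AB} ✓
  BO → possible child types {O, A, B, AB} ✓
  OO → possible child types {O, A} ✗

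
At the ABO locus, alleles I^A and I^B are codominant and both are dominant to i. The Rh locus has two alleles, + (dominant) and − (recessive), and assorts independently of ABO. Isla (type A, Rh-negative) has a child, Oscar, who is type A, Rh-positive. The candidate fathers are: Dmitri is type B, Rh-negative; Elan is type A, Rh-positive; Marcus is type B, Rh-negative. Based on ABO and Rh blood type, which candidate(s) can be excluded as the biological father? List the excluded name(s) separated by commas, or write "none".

Dmitri, Marcus

A candidate is excluded only if no genotype consistent with his phenotype could produce a type A, Rh-positive child with a type A, Rh-negative mother.
Dmitri (type B, Rh-): no genotype consistent with that phenotype can produce a type-A Rh+ child with a type-A mother.
Marcus (type B, Rh-): no genotype consistent with that phenotype can produce a type-A Rh+ child with a type-A mother.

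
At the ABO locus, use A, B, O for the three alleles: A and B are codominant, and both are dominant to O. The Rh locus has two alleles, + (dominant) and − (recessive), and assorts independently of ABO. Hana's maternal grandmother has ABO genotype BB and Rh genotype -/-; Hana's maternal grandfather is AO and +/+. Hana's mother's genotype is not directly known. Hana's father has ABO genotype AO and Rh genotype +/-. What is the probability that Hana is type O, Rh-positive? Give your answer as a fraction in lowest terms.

Hana's mother's ABO genotype from BB × AO: 1/2 AB, 1/2 BO.
Crossing each possibility with the father AO and summing P(type O): 1/2·0 + 1/2·1/4 = 1/8.
Similarly for Rh via the mother's Rh distribution: P(Rh+) = 3/4.
Independent loci: 1/8 × 3/4 = 3/32.

3/32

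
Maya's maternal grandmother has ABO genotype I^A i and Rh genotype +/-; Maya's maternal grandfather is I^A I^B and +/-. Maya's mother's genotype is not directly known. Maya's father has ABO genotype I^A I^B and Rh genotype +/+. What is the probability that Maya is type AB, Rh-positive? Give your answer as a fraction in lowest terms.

3/8

Maya's mother's ABO genotype from I^A i × I^A I^B: 1/4 I^A I^A, 1/4 I^A I^B, 1/4 I^A i, 1/4 I^B i.
Crossing each possibility with the father I^A I^B and summing P(type AB): 1/4·1/2 + 1/4·1/2 + 1/4·1/4 + 1/4·1/4 = 3/8.
Similarly for Rh via the mother's Rh distribution: P(Rh+) = 1.
Independent loci: 3/8 × 1 = 3/8.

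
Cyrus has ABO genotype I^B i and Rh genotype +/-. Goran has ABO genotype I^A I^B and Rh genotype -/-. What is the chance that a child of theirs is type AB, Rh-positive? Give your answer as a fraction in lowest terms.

1/8

ABO cross I^B i × I^A I^B → offspring phenotypes: 1/4 A, 1/2 B, 1/4 AB.
Rh cross +/- × -/- → 1/2 Rh+, 1/2 Rh-.
Independent loci: P(type AB, Rh-positive) = 1/4 × 1/2 = 1/8.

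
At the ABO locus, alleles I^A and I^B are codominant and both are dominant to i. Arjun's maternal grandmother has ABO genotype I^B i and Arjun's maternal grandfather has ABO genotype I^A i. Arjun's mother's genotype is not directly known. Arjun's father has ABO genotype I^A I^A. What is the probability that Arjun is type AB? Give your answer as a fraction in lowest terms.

1/4

Arjun's mother's ABO genotype from I^B i × I^A i: 1/4 I^A I^B, 1/4 I^A i, 1/4 I^B i, 1/4 i i.
Crossing each possibility with the father I^A I^A and summing P(type AB): 1/4·1/2 + 1/4·0 + 1/4·1/2 + 1/4·0 = 1/4.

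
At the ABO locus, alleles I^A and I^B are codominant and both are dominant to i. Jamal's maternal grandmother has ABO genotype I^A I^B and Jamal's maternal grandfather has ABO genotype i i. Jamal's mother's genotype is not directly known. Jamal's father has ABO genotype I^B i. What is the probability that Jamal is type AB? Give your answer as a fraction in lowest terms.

Jamal's mother's ABO genotype from I^A I^B × i i: 1/2 I^A i, 1/2 I^B i.
Crossing each possibility with the father I^B i and summing P(type AB): 1/2·1/4 + 1/2·0 = 1/8.

1/8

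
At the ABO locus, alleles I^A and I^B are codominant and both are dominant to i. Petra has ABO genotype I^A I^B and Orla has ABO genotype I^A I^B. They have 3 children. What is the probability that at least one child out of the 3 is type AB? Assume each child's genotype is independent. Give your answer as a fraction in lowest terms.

ABO cross I^A I^B × I^A I^B → 1/4 A, 1/4 B, 1/2 AB.
So P(type AB) = 1/2 per child.
P(none) = (1/2)^3 = 1/8; P(at least one) = 1 − 1/8 = 7/8.

7/8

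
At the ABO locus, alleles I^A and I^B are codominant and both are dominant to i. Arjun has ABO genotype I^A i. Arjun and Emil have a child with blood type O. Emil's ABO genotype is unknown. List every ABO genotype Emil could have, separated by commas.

For each candidate genotype of Emil, check whether crossing it with I^A i can produce every observed child phenotype.
  I^A I^A → possible child types {A} ✗
  I^A I^B → possible child types {A, B, AB} ✗
  I^A i → possible child types {O, A} ✓
  I^B I^B → possible child types {B, AB} ✗
  I^B i → possible child types {O, A, B, AB} ✓
  i i → possible child types {O, A} ✓

I^A i, I^B i, i i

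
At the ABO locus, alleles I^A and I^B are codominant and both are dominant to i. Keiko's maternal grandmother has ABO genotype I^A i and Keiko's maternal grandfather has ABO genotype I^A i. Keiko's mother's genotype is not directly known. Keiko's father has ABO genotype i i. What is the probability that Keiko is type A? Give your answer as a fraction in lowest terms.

1/2

Keiko's mother's ABO genotype from I^A i × I^A i: 1/4 I^A I^A, 1/2 I^A i, 1/4 i i.
Crossing each possibility with the father i i and summing P(type A): 1/4·1 + 1/2·1/2 + 1/4·0 = 1/2.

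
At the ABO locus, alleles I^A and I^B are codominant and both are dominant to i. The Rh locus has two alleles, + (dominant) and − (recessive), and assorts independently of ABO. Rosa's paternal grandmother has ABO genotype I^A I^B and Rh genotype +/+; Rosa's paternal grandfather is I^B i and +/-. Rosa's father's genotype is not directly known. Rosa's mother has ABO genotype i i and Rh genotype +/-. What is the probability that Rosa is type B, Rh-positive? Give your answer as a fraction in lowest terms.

7/16

Rosa's father's ABO genotype from I^A I^B × I^B i: 1/4 I^A I^B, 1/4 I^A i, 1/4 I^B I^B, 1/4 I^B i.
Crossing each possibility with the mother i i and summing P(type B): 1/4·1/2 + 1/4·0 + 1/4·1 + 1/4·1/2 = 1/2.
Similarly for Rh via the father's Rh distribution: P(Rh+) = 7/8.
Independent loci: 1/2 × 7/8 = 7/16.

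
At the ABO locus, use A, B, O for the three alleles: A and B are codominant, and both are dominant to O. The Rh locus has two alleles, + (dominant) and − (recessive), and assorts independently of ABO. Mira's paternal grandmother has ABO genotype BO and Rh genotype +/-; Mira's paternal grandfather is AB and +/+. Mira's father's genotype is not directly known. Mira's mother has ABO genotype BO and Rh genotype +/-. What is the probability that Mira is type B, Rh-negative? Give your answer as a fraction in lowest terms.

Mira's father's ABO genotype from BO × AB: 1/4 AB, 1/4 AO, 1/4 BB, 1/4 BO.
Crossing each possibility with the mother BO and summing P(type B): 1/4·1/2 + 1/4·1/4 + 1/4·1 + 1/4·3/4 = 5/8.
Similarly for Rh via the father's Rh distribution: P(Rh-) = 1/8.
Independent loci: 5/8 × 1/8 = 5/64.

5/64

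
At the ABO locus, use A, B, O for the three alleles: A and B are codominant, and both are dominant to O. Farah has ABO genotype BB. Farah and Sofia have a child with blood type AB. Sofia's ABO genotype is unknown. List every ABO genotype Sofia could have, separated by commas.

AA, AB, AO

For each candidate genotype of Sofia, check whether crossing it with BB can produce every observed child phenotype.
  AA → possible child types {AB} ✓
  AB → possible child types {B, AB} ✓
  AO → possible child types {B, AB} ✓
  BB → possible child types {B} ✗
  BO → possible child types {B} ✗
  OO → possible child types {B} ✗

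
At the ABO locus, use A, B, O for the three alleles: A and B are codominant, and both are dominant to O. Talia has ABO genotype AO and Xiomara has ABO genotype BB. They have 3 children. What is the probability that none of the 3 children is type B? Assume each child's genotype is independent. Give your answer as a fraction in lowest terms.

ABO cross AO × BB → 1/2 B, 1/2 AB.
So P(type B) = 1/2 per child.
P(not type B) = 1/2 for one child; (1/2)^3 = 1/8.

1/8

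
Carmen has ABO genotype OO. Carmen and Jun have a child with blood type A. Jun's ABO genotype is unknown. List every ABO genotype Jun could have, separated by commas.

For each candidate genotype of Jun, check whether crossing it with OO can produce every observed child phenotype.
  AA → possible child types {A} ✓
  AB → possible child types {A, B} ✓
  AO → possible child types {O, A} ✓
  BB → possible child types {B} ✗
  BO → possible child types {O, B} ✗
  OO → possible child types {O} ✗

AA, AB, AO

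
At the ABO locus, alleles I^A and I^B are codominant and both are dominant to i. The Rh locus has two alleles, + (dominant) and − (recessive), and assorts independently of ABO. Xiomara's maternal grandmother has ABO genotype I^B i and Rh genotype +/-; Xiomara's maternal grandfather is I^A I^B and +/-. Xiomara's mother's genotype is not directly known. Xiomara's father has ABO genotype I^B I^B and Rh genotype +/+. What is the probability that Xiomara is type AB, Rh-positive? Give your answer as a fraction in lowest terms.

1/4

Xiomara's mother's ABO genotype from I^B i × I^A I^B: 1/4 I^A I^B, 1/4 I^A i, 1/4 I^B I^B, 1/4 I^B i.
Crossing each possibility with the father I^B I^B and summing P(type AB): 1/4·1/2 + 1/4·1/2 + 1/4·0 + 1/4·0 = 1/4.
Similarly for Rh via the mother's Rh distribution: P(Rh+) = 1.
Independent loci: 1/4 × 1 = 1/4.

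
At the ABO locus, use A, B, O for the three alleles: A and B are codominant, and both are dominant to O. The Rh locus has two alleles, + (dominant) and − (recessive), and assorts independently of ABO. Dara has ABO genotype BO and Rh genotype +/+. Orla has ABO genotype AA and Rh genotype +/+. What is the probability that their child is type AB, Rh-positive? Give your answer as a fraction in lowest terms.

ABO cross BO × AA → offspring phenotypes: 1/2 A, 1/2 AB.
Rh cross +/+ × +/+ → 1 Rh+.
Independent loci: P(type AB, Rh-positive) = 1/2 × 1 = 1/2.

1/2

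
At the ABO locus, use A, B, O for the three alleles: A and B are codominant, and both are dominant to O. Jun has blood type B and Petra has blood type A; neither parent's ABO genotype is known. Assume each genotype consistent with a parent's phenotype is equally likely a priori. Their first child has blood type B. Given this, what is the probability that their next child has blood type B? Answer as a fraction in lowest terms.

Possible genotypes: Jun ∈ {BB, BO}; Petra ∈ {AA, AO}.
Weight each parental genotype pair by prior × P(type-B child):
  BB × AO: posterior weight 2/3; P(next child type B) = 1/2.
  BO × AO: posterior weight 1/3; P(next child type B) = 1/4.
Weighted sum = 5/12.

5/12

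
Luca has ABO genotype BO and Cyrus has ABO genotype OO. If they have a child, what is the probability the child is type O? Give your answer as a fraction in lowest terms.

ABO cross BO × OO → offspring phenotypes: 1/2 O, 1/2 B.
So P(type O) = 1/2.

1/2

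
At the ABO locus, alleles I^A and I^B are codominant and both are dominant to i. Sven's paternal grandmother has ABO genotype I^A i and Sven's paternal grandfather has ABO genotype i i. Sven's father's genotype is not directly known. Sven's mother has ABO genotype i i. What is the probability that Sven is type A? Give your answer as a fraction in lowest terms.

Sven's father's ABO genotype from I^A i × i i: 1/2 I^A i, 1/2 i i.
Crossing each possibility with the mother i i and summing P(type A): 1/2·1/2 + 1/2·0 = 1/4.

1/4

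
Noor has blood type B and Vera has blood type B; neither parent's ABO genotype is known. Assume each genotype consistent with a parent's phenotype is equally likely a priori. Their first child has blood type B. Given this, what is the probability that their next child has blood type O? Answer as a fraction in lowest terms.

Possible genotypes: Noor ∈ {BB, BO}; Vera ∈ {BB, BO}.
Weight each parental genotype pair by prior × P(type-B child):
  BB × BB: posterior weight 4/15; P(next child type O) = 0.
  BB × BO: posterior weight 4/15; P(next child type O) = 0.
  BO × BB: posterior weight 4/15; P(next child type O) = 0.
  BO × BO: posterior weight 1/5; P(next child type O) = 1/4.
Weighted sum = 1/20.

1/20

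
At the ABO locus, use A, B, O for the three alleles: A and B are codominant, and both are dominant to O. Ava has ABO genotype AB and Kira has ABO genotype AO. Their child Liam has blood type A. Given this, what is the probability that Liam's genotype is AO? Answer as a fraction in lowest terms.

1/2

Cross AB × AO → 1/4 AA, 1/4 AB, 1/4 AO, 1/4 BO.
Type-A genotypes among offspring: AA (1/4), AO (1/4); total 1/2.
P(AO | type A) = (1/4) / (1/2) = 1/2.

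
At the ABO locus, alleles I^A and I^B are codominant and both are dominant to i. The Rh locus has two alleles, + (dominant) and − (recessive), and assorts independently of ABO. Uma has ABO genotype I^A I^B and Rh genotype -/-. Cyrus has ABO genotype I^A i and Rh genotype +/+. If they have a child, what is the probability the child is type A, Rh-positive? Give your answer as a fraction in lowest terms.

ABO cross I^A I^B × I^A i → offspring phenotypes: 1/2 A, 1/4 B, 1/4 AB.
Rh cross -/- × +/+ → 1 Rh+.
Independent loci: P(type A, Rh-positive) = 1/2 × 1 = 1/2.

1/2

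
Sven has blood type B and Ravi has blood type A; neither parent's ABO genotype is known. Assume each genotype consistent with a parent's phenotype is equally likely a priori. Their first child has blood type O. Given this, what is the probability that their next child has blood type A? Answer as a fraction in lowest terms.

Possible genotypes: Sven ∈ {I^B I^B, I^B i}; Ravi ∈ {I^A I^A, I^A i}.
Weight each parental genotype pair by prior × P(type-O child):
  I^B i × I^A i: posterior weight 1; P(next child type A) = 1/4.
Weighted sum = 1/4.

1/4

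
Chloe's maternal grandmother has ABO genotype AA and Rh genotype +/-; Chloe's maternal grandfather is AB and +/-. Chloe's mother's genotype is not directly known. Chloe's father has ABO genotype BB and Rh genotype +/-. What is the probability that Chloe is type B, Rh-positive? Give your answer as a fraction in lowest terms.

Chloe's mother's ABO genotype from AA × AB: 1/2 AA, 1/2 AB.
Crossing each possibility with the father BB and summing P(type B): 1/2·0 + 1/2·1/2 = 1/4.
Similarly for Rh via the mother's Rh distribution: P(Rh+) = 3/4.
Independent loci: 1/4 × 3/4 = 3/16.

3/16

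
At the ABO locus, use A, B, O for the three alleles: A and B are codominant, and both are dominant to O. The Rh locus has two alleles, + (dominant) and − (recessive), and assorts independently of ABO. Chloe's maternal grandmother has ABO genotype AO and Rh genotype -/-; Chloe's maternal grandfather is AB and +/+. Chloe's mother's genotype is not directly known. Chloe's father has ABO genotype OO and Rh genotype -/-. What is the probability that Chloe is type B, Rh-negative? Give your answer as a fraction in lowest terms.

Chloe's mother's ABO genotype from AO × AB: 1/4 AA, 1/4 AB, 1/4 AO, 1/4 BO.
Crossing each possibility with the father OO and summing P(type B): 1/4·0 + 1/4·1/2 + 1/4·0 + 1/4·1/2 = 1/4.
Similarly for Rh via the mother's Rh distribution: P(Rh-) = 1/2.
Independent loci: 1/4 × 1/2 = 1/8.

1/8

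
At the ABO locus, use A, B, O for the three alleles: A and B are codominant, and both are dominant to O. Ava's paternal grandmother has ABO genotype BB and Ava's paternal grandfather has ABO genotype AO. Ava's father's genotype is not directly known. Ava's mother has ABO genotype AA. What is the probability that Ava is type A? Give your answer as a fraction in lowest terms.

Ava's father's ABO genotype from BB × AO: 1/2 AB, 1/2 BO.
Crossing each possibility with the mother AA and summing P(type A): 1/2·1/2 + 1/2·1/2 = 1/2.

1/2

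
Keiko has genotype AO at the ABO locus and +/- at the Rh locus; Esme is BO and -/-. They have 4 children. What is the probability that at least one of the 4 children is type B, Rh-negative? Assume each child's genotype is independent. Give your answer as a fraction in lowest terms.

1695/4096

ABO cross AO × BO → 1/4 O, 1/4 A, 1/4 B, 1/4 AB.
Rh cross +/- × -/- → 1/2 Rh+, 1/2 Rh-; so P(type B, Rh-negative) = 1/4 × 1/2 = 1/8 per child.
P(none) = (7/8)^4 = 2401/4096; P(at least one) = 1 − 2401/4096 = 1695/4096.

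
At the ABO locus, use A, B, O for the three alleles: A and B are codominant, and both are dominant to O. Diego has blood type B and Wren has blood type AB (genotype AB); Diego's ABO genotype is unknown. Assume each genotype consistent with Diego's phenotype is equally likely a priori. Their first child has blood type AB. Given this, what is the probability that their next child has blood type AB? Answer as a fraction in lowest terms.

Possible genotypes: Diego ∈ {BB, BO}; Wren ∈ {AB}.
Weight each parental genotype pair by prior × P(type-AB child):
  BB × AB: posterior weight 2/3; P(next child type AB) = 1/2.
  BO × AB: posterior weight 1/3; P(next child type AB) = 1/4.
Weighted sum = 5/12.

5/12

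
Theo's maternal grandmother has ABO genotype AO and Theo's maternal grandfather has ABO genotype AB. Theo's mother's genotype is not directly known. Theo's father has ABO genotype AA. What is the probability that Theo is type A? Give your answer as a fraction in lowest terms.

3/4

Theo's mother's ABO genotype from AO × AB: 1/4 AA, 1/4 AB, 1/4 AO, 1/4 BO.
Crossing each possibility with the father AA and summing P(type A): 1/4·1 + 1/4·1/2 + 1/4·1 + 1/4·1/2 = 3/4.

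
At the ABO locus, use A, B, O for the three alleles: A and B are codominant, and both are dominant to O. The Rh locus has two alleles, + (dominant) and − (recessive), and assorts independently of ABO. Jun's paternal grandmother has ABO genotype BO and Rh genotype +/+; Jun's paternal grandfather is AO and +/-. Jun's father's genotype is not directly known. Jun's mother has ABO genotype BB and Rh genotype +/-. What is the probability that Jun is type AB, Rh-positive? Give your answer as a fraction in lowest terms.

7/32

Jun's father's ABO genotype from BO × AO: 1/4 AB, 1/4 AO, 1/4 BO, 1/4 OO.
Crossing each possibility with the mother BB and summing P(type AB): 1/4·1/2 + 1/4·1/2 + 1/4·0 + 1/4·0 = 1/4.
Similarly for Rh via the father's Rh distribution: P(Rh+) = 7/8.
Independent loci: 1/4 × 7/8 = 7/32.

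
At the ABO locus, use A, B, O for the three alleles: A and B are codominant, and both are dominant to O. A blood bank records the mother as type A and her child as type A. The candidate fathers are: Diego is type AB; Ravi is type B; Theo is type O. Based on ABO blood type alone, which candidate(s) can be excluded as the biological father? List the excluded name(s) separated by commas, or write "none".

none

A candidate is excluded only if no genotype consistent with his phenotype could produce a type A child with a type A mother.
Every candidate has at least one consistent genotype combination, so none can be excluded.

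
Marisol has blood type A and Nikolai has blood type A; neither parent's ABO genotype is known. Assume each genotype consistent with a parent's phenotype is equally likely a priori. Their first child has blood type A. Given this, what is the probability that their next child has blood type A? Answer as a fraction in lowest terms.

Possible genotypes: Marisol ∈ {I^A I^A, I^A i}; Nikolai ∈ {I^A I^A, I^A i}.
Weight each parental genotype pair by prior × P(type-A child):
  I^A I^A × I^A I^A: posterior weight 4/15; P(next child type A) = 1.
  I^A I^A × I^A i: posterior weight 4/15; P(next child type A) = 1.
  I^A i × I^A I^A: posterior weight 4/15; P(next child type A) = 1.
  I^A i × I^A i: posterior weight 1/5; P(next child type A) = 3/4.
Weighted sum = 19/20.

19/20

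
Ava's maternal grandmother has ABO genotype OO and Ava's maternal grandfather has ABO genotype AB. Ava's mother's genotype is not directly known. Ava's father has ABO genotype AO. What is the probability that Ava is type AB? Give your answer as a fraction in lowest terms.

1/8

Ava's mother's ABO genotype from OO × AB: 1/2 AO, 1/2 BO.
Crossing each possibility with the father AO and summing P(type AB): 1/2·0 + 1/2·1/4 = 1/8.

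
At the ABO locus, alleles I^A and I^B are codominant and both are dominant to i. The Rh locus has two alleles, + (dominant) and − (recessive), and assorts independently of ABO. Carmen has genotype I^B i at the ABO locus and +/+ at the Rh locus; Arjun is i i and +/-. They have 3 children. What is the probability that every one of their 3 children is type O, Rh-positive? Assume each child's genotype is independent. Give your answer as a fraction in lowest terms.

1/8

ABO cross I^B i × i i → 1/2 O, 1/2 B.
Rh cross +/+ × +/- → 1 Rh+; so P(type O, Rh-positive) = 1/2 × 1 = 1/2 per child.
All 3 independent: (1/2)^3 = 1/8.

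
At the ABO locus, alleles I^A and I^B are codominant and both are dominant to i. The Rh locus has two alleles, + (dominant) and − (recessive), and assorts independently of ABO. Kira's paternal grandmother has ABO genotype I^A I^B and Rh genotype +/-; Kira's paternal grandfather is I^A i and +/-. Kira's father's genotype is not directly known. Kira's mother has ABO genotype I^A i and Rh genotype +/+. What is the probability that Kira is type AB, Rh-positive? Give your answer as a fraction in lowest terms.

1/8

Kira's father's ABO genotype from I^A I^B × I^A i: 1/4 I^A I^A, 1/4 I^A I^B, 1/4 I^A i, 1/4 I^B i.
Crossing each possibility with the mother I^A i and summing P(type AB): 1/4·0 + 1/4·1/4 + 1/4·0 + 1/4·1/4 = 1/8.
Similarly for Rh via the father's Rh distribution: P(Rh+) = 1.
Independent loci: 1/8 × 1 = 1/8.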